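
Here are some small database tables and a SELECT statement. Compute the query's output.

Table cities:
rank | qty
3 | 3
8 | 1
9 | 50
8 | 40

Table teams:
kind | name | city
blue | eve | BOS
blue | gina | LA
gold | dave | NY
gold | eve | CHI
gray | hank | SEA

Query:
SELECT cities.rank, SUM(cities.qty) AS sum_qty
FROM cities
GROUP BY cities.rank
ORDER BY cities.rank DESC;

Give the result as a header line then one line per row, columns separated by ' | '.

After GROUP BY (3 rows):
cities.rank | sum_qty
3 | 3
8 | 41
9 | 50
After ORDER BY (3 rows):
cities.rank | sum_qty
9 | 50
8 | 41
3 | 3

== RESULT ==
cities.rank | sum_qty
9 | 50
8 | 41
3 | 3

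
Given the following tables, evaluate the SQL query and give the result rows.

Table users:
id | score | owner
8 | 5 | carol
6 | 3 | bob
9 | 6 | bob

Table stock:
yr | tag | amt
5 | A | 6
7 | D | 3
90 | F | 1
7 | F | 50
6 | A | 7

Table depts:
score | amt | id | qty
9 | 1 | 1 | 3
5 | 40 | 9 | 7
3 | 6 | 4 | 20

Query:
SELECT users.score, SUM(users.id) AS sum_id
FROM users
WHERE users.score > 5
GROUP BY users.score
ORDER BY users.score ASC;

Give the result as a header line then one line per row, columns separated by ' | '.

After WHERE (1 rows):
users.id | users.score | users.owner
9 | 6 | bob
After GROUP BY (1 rows):
users.score | sum_id
6 | 9
After ORDER BY (1 rows):
users.score | sum_id
6 | 9

== RESULT ==
users.score | sum_id
6 | 9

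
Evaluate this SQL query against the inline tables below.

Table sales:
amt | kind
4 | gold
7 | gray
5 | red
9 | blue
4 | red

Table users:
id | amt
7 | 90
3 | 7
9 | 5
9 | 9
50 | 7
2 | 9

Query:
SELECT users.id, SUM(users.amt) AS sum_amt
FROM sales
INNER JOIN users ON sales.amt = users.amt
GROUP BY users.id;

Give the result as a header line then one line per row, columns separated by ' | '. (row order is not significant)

After JOIN users (5 rows):
sales.amt | sales.kind | users.id | users.amt
7 | gray | 3 | 7
7 | gray | 50 | 7
5 | red | 9 | 5
9 | blue | 9 | 9
9 | blue | 2 | 9
After GROUP BY (4 rows):
users.id | sum_amt
3 | 7
50 | 7
9 | 14
2 | 9

== RESULT ==
users.id | sum_amt
3 | 7
50 | 7
9 | 14
2 | 9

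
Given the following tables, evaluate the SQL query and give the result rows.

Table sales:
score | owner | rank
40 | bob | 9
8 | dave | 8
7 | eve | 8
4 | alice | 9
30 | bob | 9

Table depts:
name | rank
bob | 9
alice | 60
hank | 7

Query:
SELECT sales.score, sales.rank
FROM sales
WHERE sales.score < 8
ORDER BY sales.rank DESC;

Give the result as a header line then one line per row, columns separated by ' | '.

== RESULT ==
sales.score | sales.rank
4 | 9
7 | 8

Derivation:
After WHERE (2 rows):
sales.score | sales.owner | sales.rank
7 | eve | 8
4 | alice | 9
After SELECT (2 rows):
sales.score | sales.rank
7 | 8
4 | 9
After ORDER BY (2 rows):
sales.score | sales.rank
4 | 9
7 | 8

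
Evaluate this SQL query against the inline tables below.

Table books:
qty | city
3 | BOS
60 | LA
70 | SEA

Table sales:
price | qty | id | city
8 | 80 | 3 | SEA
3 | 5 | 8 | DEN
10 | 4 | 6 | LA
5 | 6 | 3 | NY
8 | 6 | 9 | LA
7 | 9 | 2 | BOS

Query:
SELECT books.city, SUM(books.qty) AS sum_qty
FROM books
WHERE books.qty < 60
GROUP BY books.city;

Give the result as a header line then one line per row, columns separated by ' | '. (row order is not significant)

After WHERE (1 rows):
books.qty | books.city
3 | BOS
After GROUP BY (1 rows):
books.city | sum_qty
BOS | 3

== RESULT ==
books.city | sum_qty
BOS | 3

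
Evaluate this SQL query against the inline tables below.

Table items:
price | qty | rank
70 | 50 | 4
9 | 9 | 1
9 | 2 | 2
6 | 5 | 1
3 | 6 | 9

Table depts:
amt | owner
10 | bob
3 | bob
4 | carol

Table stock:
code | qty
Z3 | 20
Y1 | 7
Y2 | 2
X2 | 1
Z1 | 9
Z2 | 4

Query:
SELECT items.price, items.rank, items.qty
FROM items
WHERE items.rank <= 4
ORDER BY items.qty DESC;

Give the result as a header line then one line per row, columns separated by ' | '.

After WHERE (4 rows):
items.price | items.qty | items.rank
70 | 50 | 4
9 | 9 | 1
9 | 2 | 2
6 | 5 | 1
After SELECT (4 rows):
items.price | items.rank | items.qty
70 | 4 | 50
9 | 1 | 9
9 | 2 | 2
6 | 1 | 5
After ORDER BY (4 rows):
items.price | items.rank | items.qty
70 | 4 | 50
9 | 1 | 9
6 | 1 | 5
9 | 2 | 2

== RESULT ==
items.price | items.rank | items.qty
70 | 4 | 50
9 | 1 | 9
6 | 1 | 5
9 | 2 | 2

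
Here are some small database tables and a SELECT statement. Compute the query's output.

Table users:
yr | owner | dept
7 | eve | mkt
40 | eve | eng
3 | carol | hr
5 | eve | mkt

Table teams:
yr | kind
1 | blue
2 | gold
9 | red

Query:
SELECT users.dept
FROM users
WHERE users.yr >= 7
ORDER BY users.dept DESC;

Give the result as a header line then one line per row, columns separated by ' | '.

== RESULT ==
users.dept
mkt
eng

Derivation:
After WHERE (2 rows):
users.yr | users.owner | users.dept
7 | eve | mkt
40 | eve | eng
After SELECT (2 rows):
users.dept
mkt
eng
After ORDER BY (2 rows):
users.dept
mkt
eng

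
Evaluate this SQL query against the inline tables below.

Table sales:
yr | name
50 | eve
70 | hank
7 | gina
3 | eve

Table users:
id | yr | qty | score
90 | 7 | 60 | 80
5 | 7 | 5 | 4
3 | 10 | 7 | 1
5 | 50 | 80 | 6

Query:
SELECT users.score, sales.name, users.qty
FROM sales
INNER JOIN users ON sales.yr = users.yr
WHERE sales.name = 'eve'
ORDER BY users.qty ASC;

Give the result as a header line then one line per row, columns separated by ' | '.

After JOIN users (3 rows):
sales.yr | sales.name | users.id | users.yr | users.qty | users.score
50 | eve | 5 | 50 | 80 | 6
7 | gina | 90 | 7 | 60 | 80
7 | gina | 5 | 7 | 5 | 4
After WHERE (1 rows):
sales.yr | sales.name | users.id | users.yr | users.qty | users.score
50 | eve | 5 | 50 | 80 | 6
After SELECT (1 rows):
users.score | sales.name | users.qty
6 | eve | 80
After ORDER BY (1 rows):
users.score | sales.name | users.qty
6 | eve | 80

== RESULT ==
users.score | sales.name | users.qty
6 | eve | 80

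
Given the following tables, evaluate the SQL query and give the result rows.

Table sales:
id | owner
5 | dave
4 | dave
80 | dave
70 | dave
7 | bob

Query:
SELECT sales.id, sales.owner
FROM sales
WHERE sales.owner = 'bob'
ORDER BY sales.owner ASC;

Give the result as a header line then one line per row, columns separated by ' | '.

After WHERE (1 rows):
sales.id | sales.owner
7 | bob
After SELECT (1 rows):
sales.id | sales.owner
7 | bob
After ORDER BY (1 rows):
sales.id | sales.owner
7 | bob

== RESULT ==
sales.id | sales.owner
7 | bob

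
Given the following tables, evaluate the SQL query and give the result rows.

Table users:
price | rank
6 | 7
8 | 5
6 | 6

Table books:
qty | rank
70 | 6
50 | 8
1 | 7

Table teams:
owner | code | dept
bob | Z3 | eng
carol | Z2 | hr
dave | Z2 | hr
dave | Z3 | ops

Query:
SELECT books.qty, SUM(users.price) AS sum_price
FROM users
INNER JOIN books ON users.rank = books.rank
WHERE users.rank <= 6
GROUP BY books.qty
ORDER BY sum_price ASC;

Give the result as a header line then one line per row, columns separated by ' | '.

== RESULT ==
books.qty | sum_price
70 | 6

Derivation:
After JOIN books (2 rows):
users.price | users.rank | books.qty | books.rank
6 | 7 | 1 | 7
6 | 6 | 70 | 6
After WHERE (1 rows):
users.price | users.rank | books.qty | books.rank
6 | 6 | 70 | 6
After GROUP BY (1 rows):
books.qty | sum_price
70 | 6
After ORDER BY (1 rows):
books.qty | sum_price
70 | 6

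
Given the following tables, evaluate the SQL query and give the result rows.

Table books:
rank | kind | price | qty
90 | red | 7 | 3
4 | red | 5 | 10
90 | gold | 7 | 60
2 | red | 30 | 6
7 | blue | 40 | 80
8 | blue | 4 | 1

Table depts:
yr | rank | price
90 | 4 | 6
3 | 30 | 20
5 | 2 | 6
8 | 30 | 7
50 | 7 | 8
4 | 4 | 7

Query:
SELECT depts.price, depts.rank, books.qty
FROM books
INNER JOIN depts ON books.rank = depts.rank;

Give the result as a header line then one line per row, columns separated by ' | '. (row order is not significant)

== RESULT ==
depts.price | depts.rank | books.qty
6 | 4 | 10
7 | 4 | 10
6 | 2 | 6
8 | 7 | 80

Derivation:
After JOIN depts (4 rows):
books.rank | books.kind | books.price | books.qty | depts.yr | depts.rank | depts.price
4 | red | 5 | 10 | 90 | 4 | 6
4 | red | 5 | 10 | 4 | 4 | 7
2 | red | 30 | 6 | 5 | 2 | 6
7 | blue | 40 | 80 | 50 | 7 | 8
After SELECT (4 rows):
depts.price | depts.rank | books.qty
6 | 4 | 10
7 | 4 | 10
6 | 2 | 6
8 | 7 | 80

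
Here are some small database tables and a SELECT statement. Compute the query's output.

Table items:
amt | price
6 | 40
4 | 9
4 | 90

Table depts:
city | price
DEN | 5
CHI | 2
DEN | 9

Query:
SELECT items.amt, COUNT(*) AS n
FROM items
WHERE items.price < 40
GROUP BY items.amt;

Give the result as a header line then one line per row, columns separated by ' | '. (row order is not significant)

After WHERE (1 rows):
items.amt | items.price
4 | 9
After GROUP BY (1 rows):
items.amt | n
4 | 1

== RESULT ==
items.amt | n
4 | 1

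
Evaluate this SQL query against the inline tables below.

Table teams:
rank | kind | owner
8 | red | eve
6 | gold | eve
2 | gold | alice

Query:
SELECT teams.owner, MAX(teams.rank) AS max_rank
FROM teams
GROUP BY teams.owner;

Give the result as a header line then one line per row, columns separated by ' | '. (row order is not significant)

== RESULT ==
teams.owner | max_rank
eve | 8
alice | 2

Derivation:
After GROUP BY (2 rows):
teams.owner | max_rank
eve | 8
alice | 2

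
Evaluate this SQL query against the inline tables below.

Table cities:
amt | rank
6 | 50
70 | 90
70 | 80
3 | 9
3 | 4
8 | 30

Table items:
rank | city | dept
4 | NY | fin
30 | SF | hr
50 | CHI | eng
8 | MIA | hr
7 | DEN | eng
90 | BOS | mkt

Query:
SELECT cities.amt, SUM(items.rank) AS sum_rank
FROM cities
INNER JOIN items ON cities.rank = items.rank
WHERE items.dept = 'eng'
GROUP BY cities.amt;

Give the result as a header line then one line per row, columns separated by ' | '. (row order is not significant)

After JOIN items (4 rows):
cities.amt | cities.rank | items.rank | items.city | items.dept
6 | 50 | 50 | CHI | eng
70 | 90 | 90 | BOS | mkt
3 | 4 | 4 | NY | fin
8 | 30 | 30 | SF | hr
After WHERE (1 rows):
cities.amt | cities.rank | items.rank | items.city | items.dept
6 | 50 | 50 | CHI | eng
After GROUP BY (1 rows):
cities.amt | sum_rank
6 | 50

== RESULT ==
cities.amt | sum_rank
6 | 50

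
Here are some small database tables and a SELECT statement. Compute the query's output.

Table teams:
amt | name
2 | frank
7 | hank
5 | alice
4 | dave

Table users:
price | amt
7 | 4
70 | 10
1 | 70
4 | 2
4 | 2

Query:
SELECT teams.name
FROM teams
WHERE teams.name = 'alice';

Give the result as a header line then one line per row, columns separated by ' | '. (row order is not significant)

After WHERE (1 rows):
teams.amt | teams.name
5 | alice
After SELECT (1 rows):
teams.name
alice

== RESULT ==
teams.name
alice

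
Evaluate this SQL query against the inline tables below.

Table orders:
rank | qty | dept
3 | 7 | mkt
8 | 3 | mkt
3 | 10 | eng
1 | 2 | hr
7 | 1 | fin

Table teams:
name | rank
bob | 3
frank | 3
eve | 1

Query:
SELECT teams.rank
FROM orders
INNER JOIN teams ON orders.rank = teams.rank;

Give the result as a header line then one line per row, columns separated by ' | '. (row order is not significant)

== RESULT ==
teams.rank
3
3
3
3
1

Derivation:
After JOIN teams (5 rows):
orders.rank | orders.qty | orders.dept | teams.name | teams.rank
3 | 7 | mkt | bob | 3
3 | 7 | mkt | frank | 3
3 | 10 | eng | bob | 3
3 | 10 | eng | frank | 3
1 | 2 | hr | eve | 1
After SELECT (5 rows):
teams.rank
3
3
3
3
1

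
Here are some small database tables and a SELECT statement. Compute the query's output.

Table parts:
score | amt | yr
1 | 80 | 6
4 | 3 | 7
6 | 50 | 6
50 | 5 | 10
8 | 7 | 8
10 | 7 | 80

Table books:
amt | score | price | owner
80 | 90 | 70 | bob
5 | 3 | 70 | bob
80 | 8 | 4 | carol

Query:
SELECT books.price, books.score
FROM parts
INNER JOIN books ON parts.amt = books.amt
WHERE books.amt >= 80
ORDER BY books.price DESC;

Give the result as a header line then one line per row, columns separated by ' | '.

== RESULT ==
books.price | books.score
70 | 90
4 | 8

Derivation:
After JOIN books (3 rows):
parts.score | parts.amt | parts.yr | books.amt | books.score | books.price | books.owner
1 | 80 | 6 | 80 | 90 | 70 | bob
1 | 80 | 6 | 80 | 8 | 4 | carol
50 | 5 | 10 | 5 | 3 | 70 | bob
After WHERE (2 rows):
parts.score | parts.amt | parts.yr | books.amt | books.score | books.price | books.owner
1 | 80 | 6 | 80 | 90 | 70 | bob
1 | 80 | 6 | 80 | 8 | 4 | carol
After SELECT (2 rows):
books.price | books.score
70 | 90
4 | 8
After ORDER BY (2 rows):
books.price | books.score
70 | 90
4 | 8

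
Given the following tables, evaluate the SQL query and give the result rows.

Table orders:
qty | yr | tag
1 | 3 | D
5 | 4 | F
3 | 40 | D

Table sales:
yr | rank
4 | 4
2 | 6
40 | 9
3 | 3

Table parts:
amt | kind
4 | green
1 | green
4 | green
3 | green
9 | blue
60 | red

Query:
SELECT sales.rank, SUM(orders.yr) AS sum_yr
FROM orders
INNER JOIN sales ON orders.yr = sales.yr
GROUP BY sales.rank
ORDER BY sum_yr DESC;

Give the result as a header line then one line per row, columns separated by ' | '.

== RESULT ==
sales.rank | sum_yr
9 | 40
4 | 4
3 | 3

Derivation:
After JOIN sales (3 rows):
orders.qty | orders.yr | orders.tag | sales.yr | sales.rank
1 | 3 | D | 3 | 3
5 | 4 | F | 4 | 4
3 | 40 | D | 40 | 9
After GROUP BY (3 rows):
sales.rank | sum_yr
3 | 3
4 | 4
9 | 40
After ORDER BY (3 rows):
sales.rank | sum_yr
9 | 40
4 | 4
3 | 3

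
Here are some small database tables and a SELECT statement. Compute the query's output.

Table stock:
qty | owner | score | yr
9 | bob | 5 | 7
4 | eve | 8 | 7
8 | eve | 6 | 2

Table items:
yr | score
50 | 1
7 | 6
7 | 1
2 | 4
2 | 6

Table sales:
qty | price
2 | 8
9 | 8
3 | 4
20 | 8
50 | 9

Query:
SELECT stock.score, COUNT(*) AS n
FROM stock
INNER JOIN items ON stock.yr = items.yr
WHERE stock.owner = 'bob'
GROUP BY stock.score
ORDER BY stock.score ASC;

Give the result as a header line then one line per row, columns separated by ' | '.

== RESULT ==
stock.score | n
5 | 2

Derivation:
After JOIN items (6 rows):
stock.qty | stock.owner | stock.score | stock.yr | items.yr | items.score
9 | bob | 5 | 7 | 7 | 6
9 | bob | 5 | 7 | 7 | 1
4 | eve | 8 | 7 | 7 | 6
4 | eve | 8 | 7 | 7 | 1
8 | eve | 6 | 2 | 2 | 4
8 | eve | 6 | 2 | 2 | 6
After WHERE (2 rows):
stock.qty | stock.owner | stock.score | stock.yr | items.yr | items.score
9 | bob | 5 | 7 | 7 | 6
9 | bob | 5 | 7 | 7 | 1
After GROUP BY (1 rows):
stock.score | n
5 | 2
After ORDER BY (1 rows):
stock.score | n
5 | 2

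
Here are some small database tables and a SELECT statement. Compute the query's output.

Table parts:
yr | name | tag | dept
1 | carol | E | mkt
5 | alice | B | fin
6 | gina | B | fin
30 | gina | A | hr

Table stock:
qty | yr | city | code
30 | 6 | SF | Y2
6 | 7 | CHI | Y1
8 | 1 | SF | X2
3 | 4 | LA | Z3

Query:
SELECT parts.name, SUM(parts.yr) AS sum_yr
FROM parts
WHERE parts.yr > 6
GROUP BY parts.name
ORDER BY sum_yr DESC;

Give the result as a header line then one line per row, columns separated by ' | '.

After WHERE (1 rows):
parts.yr | parts.name | parts.tag | parts.dept
30 | gina | A | hr
After GROUP BY (1 rows):
parts.name | sum_yr
gina | 30
After ORDER BY (1 rows):
parts.name | sum_yr
gina | 30

== RESULT ==
parts.name | sum_yr
gina | 30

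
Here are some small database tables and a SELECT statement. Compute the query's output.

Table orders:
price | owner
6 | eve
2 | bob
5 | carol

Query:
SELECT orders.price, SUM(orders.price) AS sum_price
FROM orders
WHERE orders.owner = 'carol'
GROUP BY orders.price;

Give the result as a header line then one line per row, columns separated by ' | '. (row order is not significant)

== RESULT ==
orders.price | sum_price
5 | 5

Derivation:
After WHERE (1 rows):
orders.price | orders.owner
5 | carol
After GROUP BY (1 rows):
orders.price | sum_price
5 | 5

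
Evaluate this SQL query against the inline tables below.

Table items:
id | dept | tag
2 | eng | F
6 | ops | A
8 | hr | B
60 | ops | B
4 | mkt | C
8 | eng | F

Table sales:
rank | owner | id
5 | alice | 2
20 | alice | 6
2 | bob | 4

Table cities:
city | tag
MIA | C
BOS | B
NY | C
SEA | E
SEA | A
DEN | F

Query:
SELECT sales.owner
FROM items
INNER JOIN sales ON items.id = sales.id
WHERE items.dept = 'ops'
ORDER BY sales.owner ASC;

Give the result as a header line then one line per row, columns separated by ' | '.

== RESULT ==
sales.owner
alice

Derivation:
After JOIN sales (3 rows):
items.id | items.dept | items.tag | sales.rank | sales.owner | sales.id
2 | eng | F | 5 | alice | 2
6 | ops | A | 20 | alice | 6
4 | mkt | C | 2 | bob | 4
After WHERE (1 rows):
items.id | items.dept | items.tag | sales.rank | sales.owner | sales.id
6 | ops | A | 20 | alice | 6
After SELECT (1 rows):
sales.owner
alice
After ORDER BY (1 rows):
sales.owner
alice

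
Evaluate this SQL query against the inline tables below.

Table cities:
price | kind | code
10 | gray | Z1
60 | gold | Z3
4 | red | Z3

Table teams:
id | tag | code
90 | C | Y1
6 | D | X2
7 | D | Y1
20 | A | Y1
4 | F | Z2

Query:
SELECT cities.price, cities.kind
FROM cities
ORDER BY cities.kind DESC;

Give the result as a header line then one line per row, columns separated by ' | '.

== RESULT ==
cities.price | cities.kind
4 | red
10 | gray
60 | gold

Derivation:
After SELECT (3 rows):
cities.price | cities.kind
10 | gray
60 | gold
4 | red
After ORDER BY (3 rows):
cities.price | cities.kind
4 | red
10 | gray
60 | gold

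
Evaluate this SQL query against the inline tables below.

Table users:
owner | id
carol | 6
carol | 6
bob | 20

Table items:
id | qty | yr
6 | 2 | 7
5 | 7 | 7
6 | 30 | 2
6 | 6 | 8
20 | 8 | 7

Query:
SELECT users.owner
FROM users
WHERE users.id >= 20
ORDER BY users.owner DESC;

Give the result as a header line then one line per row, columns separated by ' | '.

== RESULT ==
users.owner
bob

Derivation:
After WHERE (1 rows):
users.owner | users.id
bob | 20
After SELECT (1 rows):
users.owner
bob
After ORDER BY (1 rows):
users.owner
bob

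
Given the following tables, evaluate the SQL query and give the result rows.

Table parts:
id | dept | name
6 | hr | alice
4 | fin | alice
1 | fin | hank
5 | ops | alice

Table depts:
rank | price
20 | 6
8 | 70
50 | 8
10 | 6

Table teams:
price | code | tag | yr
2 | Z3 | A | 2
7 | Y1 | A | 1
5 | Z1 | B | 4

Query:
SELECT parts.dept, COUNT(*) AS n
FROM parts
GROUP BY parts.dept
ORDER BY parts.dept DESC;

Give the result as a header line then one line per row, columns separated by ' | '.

== RESULT ==
parts.dept | n
ops | 1
hr | 1
fin | 2

Derivation:
After GROUP BY (3 rows):
parts.dept | n
hr | 1
fin | 2
ops | 1
After ORDER BY (3 rows):
parts.dept | n
ops | 1
hr | 1
fin | 2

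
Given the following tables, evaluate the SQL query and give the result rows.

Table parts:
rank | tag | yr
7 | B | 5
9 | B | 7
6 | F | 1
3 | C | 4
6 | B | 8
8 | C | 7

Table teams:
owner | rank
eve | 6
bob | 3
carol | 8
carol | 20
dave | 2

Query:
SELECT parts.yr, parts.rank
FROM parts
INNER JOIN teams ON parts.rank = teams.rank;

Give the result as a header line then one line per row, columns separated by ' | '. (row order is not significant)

== RESULT ==
parts.yr | parts.rank
1 | 6
4 | 3
8 | 6
7 | 8

Derivation:
After JOIN teams (4 rows):
parts.rank | parts.tag | parts.yr | teams.owner | teams.rank
6 | F | 1 | eve | 6
3 | C | 4 | bob | 3
6 | B | 8 | eve | 6
8 | C | 7 | carol | 8
After SELECT (4 rows):
parts.yr | parts.rank
1 | 6
4 | 3
8 | 6
7 | 8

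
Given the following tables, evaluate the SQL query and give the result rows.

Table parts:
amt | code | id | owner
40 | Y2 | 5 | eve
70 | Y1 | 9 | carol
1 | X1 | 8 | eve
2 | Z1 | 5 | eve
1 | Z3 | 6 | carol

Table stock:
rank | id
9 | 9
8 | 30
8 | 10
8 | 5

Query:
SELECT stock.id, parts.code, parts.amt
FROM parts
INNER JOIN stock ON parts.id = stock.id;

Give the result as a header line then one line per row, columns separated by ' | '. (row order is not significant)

== RESULT ==
stock.id | parts.code | parts.amt
5 | Y2 | 40
9 | Y1 | 70
5 | Z1 | 2

Derivation:
After JOIN stock (3 rows):
parts.amt | parts.code | parts.id | parts.owner | stock.rank | stock.id
40 | Y2 | 5 | eve | 8 | 5
70 | Y1 | 9 | carol | 9 | 9
2 | Z1 | 5 | eve | 8 | 5
After SELECT (3 rows):
stock.id | parts.code | parts.amt
5 | Y2 | 40
9 | Y1 | 70
5 | Z1 | 2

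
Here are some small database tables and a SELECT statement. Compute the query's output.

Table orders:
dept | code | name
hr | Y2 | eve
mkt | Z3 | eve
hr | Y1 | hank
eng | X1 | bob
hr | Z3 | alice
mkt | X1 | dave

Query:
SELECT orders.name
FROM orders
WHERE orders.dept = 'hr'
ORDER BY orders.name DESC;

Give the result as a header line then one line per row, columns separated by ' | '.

After WHERE (3 rows):
orders.dept | orders.code | orders.name
hr | Y2 | eve
hr | Y1 | hank
hr | Z3 | alice
After SELECT (3 rows):
orders.name
eve
hank
alice
After ORDER BY (3 rows):
orders.name
hank
eve
alice

== RESULT ==
orders.name
hank
eve
alice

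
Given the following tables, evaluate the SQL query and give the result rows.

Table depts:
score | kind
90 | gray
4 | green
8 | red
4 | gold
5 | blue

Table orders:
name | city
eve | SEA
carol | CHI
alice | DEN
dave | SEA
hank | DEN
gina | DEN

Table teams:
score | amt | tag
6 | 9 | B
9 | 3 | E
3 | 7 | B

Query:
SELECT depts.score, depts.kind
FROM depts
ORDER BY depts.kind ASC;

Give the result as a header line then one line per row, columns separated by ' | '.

After SELECT (5 rows):
depts.score | depts.kind
90 | gray
4 | green
8 | red
4 | gold
5 | blue
After ORDER BY (5 rows):
depts.score | depts.kind
5 | blue
4 | gold
90 | gray
4 | green
8 | red

== RESULT ==
depts.score | depts.kind
5 | blue
4 | gold
90 | gray
4 | green
8 | red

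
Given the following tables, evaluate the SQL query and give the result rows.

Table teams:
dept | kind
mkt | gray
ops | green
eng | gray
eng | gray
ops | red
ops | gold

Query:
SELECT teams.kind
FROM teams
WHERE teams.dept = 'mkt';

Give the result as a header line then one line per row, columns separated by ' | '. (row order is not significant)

After WHERE (1 rows):
teams.dept | teams.kind
mkt | gray
After SELECT (1 rows):
teams.kind
gray

== RESULT ==
teams.kind
gray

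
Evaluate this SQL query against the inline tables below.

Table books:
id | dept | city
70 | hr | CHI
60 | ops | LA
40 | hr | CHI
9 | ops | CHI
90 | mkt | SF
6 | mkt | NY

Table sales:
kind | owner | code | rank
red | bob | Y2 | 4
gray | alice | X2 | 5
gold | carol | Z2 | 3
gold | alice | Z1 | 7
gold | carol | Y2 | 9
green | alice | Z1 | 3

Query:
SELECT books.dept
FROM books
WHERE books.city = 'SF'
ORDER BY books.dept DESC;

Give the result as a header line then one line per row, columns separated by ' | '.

After WHERE (1 rows):
books.id | books.dept | books.city
90 | mkt | SF
After SELECT (1 rows):
books.dept
mkt
After ORDER BY (1 rows):
books.dept
mkt

== RESULT ==
books.dept
mkt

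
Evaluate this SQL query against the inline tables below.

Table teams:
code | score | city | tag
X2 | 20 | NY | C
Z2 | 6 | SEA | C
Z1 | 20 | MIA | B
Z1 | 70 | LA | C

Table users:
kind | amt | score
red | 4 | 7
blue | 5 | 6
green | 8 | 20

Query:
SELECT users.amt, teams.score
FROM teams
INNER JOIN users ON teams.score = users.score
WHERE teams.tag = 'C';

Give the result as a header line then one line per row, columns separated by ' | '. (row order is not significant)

== RESULT ==
users.amt | teams.score
8 | 20
5 | 6

Derivation:
After JOIN users (3 rows):
teams.code | teams.score | teams.city | teams.tag | users.kind | users.amt | users.score
X2 | 20 | NY | C | green | 8 | 20
Z2 | 6 | SEA | C | blue | 5 | 6
Z1 | 20 | MIA | B | green | 8 | 20
After WHERE (2 rows):
teams.code | teams.score | teams.city | teams.tag | users.kind | users.amt | users.score
X2 | 20 | NY | C | green | 8 | 20
Z2 | 6 | SEA | C | blue | 5 | 6
After SELECT (2 rows):
users.amt | teams.score
8 | 20
5 | 6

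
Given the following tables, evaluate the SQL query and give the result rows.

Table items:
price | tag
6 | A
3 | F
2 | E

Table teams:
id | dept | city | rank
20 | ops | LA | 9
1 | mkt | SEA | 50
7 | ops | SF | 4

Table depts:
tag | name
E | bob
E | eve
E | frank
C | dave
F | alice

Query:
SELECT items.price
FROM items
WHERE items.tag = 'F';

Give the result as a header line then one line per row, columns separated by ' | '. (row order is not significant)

== RESULT ==
items.price
3

Derivation:
After WHERE (1 rows):
items.price | items.tag
3 | F
After SELECT (1 rows):
items.price
3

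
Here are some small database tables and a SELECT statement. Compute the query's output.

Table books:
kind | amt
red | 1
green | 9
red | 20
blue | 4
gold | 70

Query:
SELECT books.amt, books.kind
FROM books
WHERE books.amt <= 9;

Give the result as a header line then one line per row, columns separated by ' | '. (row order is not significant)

== RESULT ==
books.amt | books.kind
1 | red
9 | green
4 | blue

Derivation:
After WHERE (3 rows):
books.kind | books.amt
red | 1
green | 9
blue | 4
After SELECT (3 rows):
books.amt | books.kind
1 | red
9 | green
4 | blue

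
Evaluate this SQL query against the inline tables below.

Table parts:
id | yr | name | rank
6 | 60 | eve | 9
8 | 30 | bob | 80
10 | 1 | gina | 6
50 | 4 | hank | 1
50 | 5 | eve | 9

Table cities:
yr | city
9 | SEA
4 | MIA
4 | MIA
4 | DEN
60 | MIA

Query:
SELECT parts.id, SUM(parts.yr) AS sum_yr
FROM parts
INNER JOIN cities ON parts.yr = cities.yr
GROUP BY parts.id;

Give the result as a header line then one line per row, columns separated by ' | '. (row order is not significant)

== RESULT ==
parts.id | sum_yr
6 | 60
50 | 12

Derivation:
After JOIN cities (4 rows):
parts.id | parts.yr | parts.name | parts.rank | cities.yr | cities.city
6 | 60 | eve | 9 | 60 | MIA
50 | 4 | hank | 1 | 4 | MIA
50 | 4 | hank | 1 | 4 | MIA
50 | 4 | hank | 1 | 4 | DEN
After GROUP BY (2 rows):
parts.id | sum_yr
6 | 60
50 | 12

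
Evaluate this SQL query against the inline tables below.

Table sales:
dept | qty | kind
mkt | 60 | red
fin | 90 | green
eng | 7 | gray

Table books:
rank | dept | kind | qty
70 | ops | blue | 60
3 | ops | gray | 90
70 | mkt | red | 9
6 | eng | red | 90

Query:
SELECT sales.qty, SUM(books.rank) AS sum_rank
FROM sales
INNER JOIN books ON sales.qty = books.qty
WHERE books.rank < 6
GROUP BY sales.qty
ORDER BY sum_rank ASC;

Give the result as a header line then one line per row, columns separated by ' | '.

== RESULT ==
sales.qty | sum_rank
90 | 3

Derivation:
After JOIN books (3 rows):
sales.dept | sales.qty | sales.kind | books.rank | books.dept | books.kind | books.qty
mkt | 60 | red | 70 | ops | blue | 60
fin | 90 | green | 3 | ops | gray | 90
fin | 90 | green | 6 | eng | red | 90
After WHERE (1 rows):
sales.dept | sales.qty | sales.kind | books.rank | books.dept | books.kind | books.qty
fin | 90 | green | 3 | ops | gray | 90
After GROUP BY (1 rows):
sales.qty | sum_rank
90 | 3
After ORDER BY (1 rows):
sales.qty | sum_rank
90 | 3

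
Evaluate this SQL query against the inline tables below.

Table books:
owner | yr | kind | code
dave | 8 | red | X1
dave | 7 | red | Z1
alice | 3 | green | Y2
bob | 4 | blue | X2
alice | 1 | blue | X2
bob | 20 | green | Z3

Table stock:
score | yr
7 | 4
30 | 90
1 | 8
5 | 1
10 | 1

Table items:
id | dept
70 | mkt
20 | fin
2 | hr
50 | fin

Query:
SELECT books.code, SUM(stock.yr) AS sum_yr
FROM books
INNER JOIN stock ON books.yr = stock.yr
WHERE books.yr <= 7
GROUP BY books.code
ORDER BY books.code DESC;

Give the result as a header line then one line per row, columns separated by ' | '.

After JOIN stock (4 rows):
books.owner | books.yr | books.kind | books.code | stock.score | stock.yr
dave | 8 | red | X1 | 1 | 8
bob | 4 | blue | X2 | 7 | 4
alice | 1 | blue | X2 | 5 | 1
alice | 1 | blue | X2 | 10 | 1
After WHERE (3 rows):
books.owner | books.yr | books.kind | books.code | stock.score | stock.yr
bob | 4 | blue | X2 | 7 | 4
alice | 1 | blue | X2 | 5 | 1
alice | 1 | blue | X2 | 10 | 1
After GROUP BY (1 rows):
books.code | sum_yr
X2 | 6
After ORDER BY (1 rows):
books.code | sum_yr
X2 | 6

== RESULT ==
books.code | sum_yr
X2 | 6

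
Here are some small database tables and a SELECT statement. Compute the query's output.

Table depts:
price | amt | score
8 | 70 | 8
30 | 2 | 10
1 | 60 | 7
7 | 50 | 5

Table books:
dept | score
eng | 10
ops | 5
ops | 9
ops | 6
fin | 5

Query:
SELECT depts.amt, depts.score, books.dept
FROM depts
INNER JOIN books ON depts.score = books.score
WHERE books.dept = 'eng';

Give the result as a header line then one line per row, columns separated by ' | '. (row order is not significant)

After JOIN books (3 rows):
depts.price | depts.amt | depts.score | books.dept | books.score
30 | 2 | 10 | eng | 10
7 | 50 | 5 | ops | 5
7 | 50 | 5 | fin | 5
After WHERE (1 rows):
depts.price | depts.amt | depts.score | books.dept | books.score
30 | 2 | 10 | eng | 10
After SELECT (1 rows):
depts.amt | depts.score | books.dept
2 | 10 | eng

== RESULT ==
depts.amt | depts.score | books.dept
2 | 10 | eng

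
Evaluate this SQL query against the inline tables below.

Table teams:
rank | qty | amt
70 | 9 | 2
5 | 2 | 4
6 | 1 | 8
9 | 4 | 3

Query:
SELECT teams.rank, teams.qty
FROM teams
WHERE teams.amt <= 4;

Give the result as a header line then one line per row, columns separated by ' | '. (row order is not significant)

== RESULT ==
teams.rank | teams.qty
70 | 9
5 | 2
9 | 4

Derivation:
After WHERE (3 rows):
teams.rank | teams.qty | teams.amt
70 | 9 | 2
5 | 2 | 4
9 | 4 | 3
After SELECT (3 rows):
teams.rank | teams.qty
70 | 9
5 | 2
9 | 4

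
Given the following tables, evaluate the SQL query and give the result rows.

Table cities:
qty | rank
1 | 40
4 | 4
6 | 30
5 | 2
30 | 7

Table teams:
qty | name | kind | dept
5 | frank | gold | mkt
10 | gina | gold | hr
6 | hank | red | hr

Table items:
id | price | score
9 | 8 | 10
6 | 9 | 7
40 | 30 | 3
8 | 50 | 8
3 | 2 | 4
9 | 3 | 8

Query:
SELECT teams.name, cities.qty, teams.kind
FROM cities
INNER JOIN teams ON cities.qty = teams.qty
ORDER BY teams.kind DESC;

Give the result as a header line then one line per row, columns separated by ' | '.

After JOIN teams (2 rows):
cities.qty | cities.rank | teams.qty | teams.name | teams.kind | teams.dept
6 | 30 | 6 | hank | red | hr
5 | 2 | 5 | frank | gold | mkt
After SELECT (2 rows):
teams.name | cities.qty | teams.kind
hank | 6 | red
frank | 5 | gold
After ORDER BY (2 rows):
teams.name | cities.qty | teams.kind
hank | 6 | red
frank | 5 | gold

== RESULT ==
teams.name | cities.qty | teams.kind
hank | 6 | red
frank | 5 | gold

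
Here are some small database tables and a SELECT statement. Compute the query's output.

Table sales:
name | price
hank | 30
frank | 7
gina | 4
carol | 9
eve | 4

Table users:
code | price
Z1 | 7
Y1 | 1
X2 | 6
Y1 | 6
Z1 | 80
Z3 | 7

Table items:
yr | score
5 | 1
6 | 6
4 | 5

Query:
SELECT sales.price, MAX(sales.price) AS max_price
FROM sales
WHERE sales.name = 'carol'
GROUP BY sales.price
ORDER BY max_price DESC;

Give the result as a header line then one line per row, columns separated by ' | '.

After WHERE (1 rows):
sales.name | sales.price
carol | 9
After GROUP BY (1 rows):
sales.price | max_price
9 | 9
After ORDER BY (1 rows):
sales.price | max_price
9 | 9

== RESULT ==
sales.price | max_price
9 | 9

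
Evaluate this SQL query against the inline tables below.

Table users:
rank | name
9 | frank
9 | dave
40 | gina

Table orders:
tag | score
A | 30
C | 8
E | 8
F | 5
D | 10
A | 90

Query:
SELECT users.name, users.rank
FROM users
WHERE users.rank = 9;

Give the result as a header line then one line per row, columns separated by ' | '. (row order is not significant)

After WHERE (2 rows):
users.rank | users.name
9 | frank
9 | dave
After SELECT (2 rows):
users.name | users.rank
frank | 9
dave | 9

== RESULT ==
users.name | users.rank
frank | 9
dave | 9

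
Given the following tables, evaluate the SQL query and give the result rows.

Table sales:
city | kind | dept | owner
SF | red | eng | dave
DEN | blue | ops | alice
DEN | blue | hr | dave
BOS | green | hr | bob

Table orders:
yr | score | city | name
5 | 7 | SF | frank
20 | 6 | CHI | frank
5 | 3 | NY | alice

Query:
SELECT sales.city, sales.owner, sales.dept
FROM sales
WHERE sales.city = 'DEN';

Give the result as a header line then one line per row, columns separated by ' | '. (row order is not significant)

== RESULT ==
sales.city | sales.owner | sales.dept
DEN | alice | ops
DEN | dave | hr

Derivation:
After WHERE (2 rows):
sales.city | sales.kind | sales.dept | sales.owner
DEN | blue | ops | alice
DEN | blue | hr | dave
After SELECT (2 rows):
sales.city | sales.owner | sales.dept
DEN | alice | ops
DEN | dave | hr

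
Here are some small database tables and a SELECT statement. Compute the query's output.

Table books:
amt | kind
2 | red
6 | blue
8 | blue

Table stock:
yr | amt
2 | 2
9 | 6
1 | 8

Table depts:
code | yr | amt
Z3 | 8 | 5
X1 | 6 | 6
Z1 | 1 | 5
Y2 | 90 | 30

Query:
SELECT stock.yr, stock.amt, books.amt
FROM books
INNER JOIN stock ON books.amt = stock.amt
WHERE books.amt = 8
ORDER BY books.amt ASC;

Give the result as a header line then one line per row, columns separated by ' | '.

After JOIN stock (3 rows):
books.amt | books.kind | stock.yr | stock.amt
2 | red | 2 | 2
6 | blue | 9 | 6
8 | blue | 1 | 8
After WHERE (1 rows):
books.amt | books.kind | stock.yr | stock.amt
8 | blue | 1 | 8
After SELECT (1 rows):
stock.yr | stock.amt | books.amt
1 | 8 | 8
After ORDER BY (1 rows):
stock.yr | stock.amt | books.amt
1 | 8 | 8

== RESULT ==
stock.yr | stock.amt | books.amt
1 | 8 | 8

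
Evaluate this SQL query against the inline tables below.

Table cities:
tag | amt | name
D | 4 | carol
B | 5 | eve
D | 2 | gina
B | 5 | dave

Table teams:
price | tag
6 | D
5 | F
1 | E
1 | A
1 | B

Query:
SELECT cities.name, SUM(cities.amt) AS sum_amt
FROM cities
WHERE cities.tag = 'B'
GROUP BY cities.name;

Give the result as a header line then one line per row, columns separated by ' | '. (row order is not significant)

After WHERE (2 rows):
cities.tag | cities.amt | cities.name
B | 5 | eve
B | 5 | dave
After GROUP BY (2 rows):
cities.name | sum_amt
eve | 5
dave | 5

== RESULT ==
cities.name | sum_amt
eve | 5
dave | 5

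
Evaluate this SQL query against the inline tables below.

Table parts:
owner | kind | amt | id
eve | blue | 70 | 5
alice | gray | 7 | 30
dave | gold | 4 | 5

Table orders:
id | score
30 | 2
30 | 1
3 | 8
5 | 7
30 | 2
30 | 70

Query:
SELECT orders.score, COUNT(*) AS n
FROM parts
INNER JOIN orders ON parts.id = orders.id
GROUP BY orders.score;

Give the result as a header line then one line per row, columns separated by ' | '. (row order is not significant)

== RESULT ==
orders.score | n
7 | 2
2 | 2
1 | 1
70 | 1

Derivation:
After JOIN orders (6 rows):
parts.owner | parts.kind | parts.amt | parts.id | orders.id | orders.score
eve | blue | 70 | 5 | 5 | 7
alice | gray | 7 | 30 | 30 | 2
alice | gray | 7 | 30 | 30 | 1
alice | gray | 7 | 30 | 30 | 2
alice | gray | 7 | 30 | 30 | 70
dave | gold | 4 | 5 | 5 | 7
After GROUP BY (4 rows):
orders.score | n
7 | 2
2 | 2
1 | 1
70 | 1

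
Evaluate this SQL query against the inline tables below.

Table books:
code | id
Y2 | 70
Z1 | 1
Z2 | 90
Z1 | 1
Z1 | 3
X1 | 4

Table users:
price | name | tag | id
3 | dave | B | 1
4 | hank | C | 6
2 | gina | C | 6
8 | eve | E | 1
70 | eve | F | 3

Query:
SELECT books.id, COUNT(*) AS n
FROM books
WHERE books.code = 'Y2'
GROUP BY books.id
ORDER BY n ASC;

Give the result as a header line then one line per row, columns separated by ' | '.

== RESULT ==
books.id | n
70 | 1

Derivation:
After WHERE (1 rows):
books.code | books.id
Y2 | 70
After GROUP BY (1 rows):
books.id | n
70 | 1
After ORDER BY (1 rows):
books.id | n
70 | 1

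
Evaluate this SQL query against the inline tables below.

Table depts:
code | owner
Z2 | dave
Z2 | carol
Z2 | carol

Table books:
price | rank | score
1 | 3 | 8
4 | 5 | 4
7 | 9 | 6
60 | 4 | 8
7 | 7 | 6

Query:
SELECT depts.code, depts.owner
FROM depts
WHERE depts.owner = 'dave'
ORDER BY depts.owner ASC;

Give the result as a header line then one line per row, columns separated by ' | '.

After WHERE (1 rows):
depts.code | depts.owner
Z2 | dave
After SELECT (1 rows):
depts.code | depts.owner
Z2 | dave
After ORDER BY (1 rows):
depts.code | depts.owner
Z2 | dave

== RESULT ==
depts.code | depts.owner
Z2 | dave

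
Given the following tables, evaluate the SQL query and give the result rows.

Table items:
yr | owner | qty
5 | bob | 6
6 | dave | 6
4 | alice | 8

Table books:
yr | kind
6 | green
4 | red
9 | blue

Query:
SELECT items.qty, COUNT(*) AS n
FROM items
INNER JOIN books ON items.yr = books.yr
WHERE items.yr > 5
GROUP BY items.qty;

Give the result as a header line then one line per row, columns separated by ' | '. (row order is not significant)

After JOIN books (2 rows):
items.yr | items.owner | items.qty | books.yr | books.kind
6 | dave | 6 | 6 | green
4 | alice | 8 | 4 | red
After WHERE (1 rows):
items.yr | items.owner | items.qty | books.yr | books.kind
6 | dave | 6 | 6 | green
After GROUP BY (1 rows):
items.qty | n
6 | 1

== RESULT ==
items.qty | n
6 | 1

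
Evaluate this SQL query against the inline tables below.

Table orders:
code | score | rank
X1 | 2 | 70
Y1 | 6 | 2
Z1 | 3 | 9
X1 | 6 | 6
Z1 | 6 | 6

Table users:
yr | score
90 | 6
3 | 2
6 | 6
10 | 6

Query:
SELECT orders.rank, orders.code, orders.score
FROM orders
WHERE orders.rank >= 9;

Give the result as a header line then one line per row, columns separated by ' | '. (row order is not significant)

== RESULT ==
orders.rank | orders.code | orders.score
70 | X1 | 2
9 | Z1 | 3

Derivation:
After WHERE (2 rows):
orders.code | orders.score | orders.rank
X1 | 2 | 70
Z1 | 3 | 9
After SELECT (2 rows):
orders.rank | orders.code | orders.score
70 | X1 | 2
9 | Z1 | 3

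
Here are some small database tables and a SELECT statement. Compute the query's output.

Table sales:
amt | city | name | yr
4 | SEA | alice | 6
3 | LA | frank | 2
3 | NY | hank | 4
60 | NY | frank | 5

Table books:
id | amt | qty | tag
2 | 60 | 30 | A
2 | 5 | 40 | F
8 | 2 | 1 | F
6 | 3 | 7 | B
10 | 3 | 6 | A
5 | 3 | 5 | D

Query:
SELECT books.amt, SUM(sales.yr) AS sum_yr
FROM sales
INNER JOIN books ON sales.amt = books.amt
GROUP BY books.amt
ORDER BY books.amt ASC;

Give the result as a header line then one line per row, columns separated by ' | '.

== RESULT ==
books.amt | sum_yr
3 | 18
60 | 5

Derivation:
After JOIN books (7 rows):
sales.amt | sales.city | sales.name | sales.yr | books.id | books.amt | books.qty | books.tag
3 | LA | frank | 2 | 6 | 3 | 7 | B
3 | LA | frank | 2 | 10 | 3 | 6 | A
3 | LA | frank | 2 | 5 | 3 | 5 | D
3 | NY | hank | 4 | 6 | 3 | 7 | B
3 | NY | hank | 4 | 10 | 3 | 6 | A
3 | NY | hank | 4 | 5 | 3 | 5 | D
60 | NY | frank | 5 | 2 | 60 | 30 | A
After GROUP BY (2 rows):
books.amt | sum_yr
3 | 18
60 | 5
After ORDER BY (2 rows):
books.amt | sum_yr
3 | 18
60 | 5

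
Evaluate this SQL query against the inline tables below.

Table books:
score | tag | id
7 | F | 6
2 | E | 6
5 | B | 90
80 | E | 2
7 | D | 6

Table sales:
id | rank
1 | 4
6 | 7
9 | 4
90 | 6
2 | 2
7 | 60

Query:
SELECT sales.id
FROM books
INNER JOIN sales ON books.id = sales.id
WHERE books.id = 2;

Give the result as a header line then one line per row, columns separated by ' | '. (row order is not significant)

== RESULT ==
sales.id
2

Derivation:
After JOIN sales (5 rows):
books.score | books.tag | books.id | sales.id | sales.rank
7 | F | 6 | 6 | 7
2 | E | 6 | 6 | 7
5 | B | 90 | 90 | 6
80 | E | 2 | 2 | 2
7 | D | 6 | 6 | 7
After WHERE (1 rows):
books.score | books.tag | books.id | sales.id | sales.rank
80 | E | 2 | 2 | 2
After SELECT (1 rows):
sales.id
2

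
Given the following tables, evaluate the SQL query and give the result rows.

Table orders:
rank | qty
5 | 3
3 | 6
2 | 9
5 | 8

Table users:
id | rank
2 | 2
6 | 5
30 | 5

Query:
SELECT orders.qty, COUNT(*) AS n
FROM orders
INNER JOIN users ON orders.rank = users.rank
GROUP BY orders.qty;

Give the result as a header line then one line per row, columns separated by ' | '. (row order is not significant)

After JOIN users (5 rows):
orders.rank | orders.qty | users.id | users.rank
5 | 3 | 6 | 5
5 | 3 | 30 | 5
2 | 9 | 2 | 2
5 | 8 | 6 | 5
5 | 8 | 30 | 5
After GROUP BY (3 rows):
orders.qty | n
3 | 2
9 | 1
8 | 2

== RESULT ==
orders.qty | n
3 | 2
9 | 1
8 | 2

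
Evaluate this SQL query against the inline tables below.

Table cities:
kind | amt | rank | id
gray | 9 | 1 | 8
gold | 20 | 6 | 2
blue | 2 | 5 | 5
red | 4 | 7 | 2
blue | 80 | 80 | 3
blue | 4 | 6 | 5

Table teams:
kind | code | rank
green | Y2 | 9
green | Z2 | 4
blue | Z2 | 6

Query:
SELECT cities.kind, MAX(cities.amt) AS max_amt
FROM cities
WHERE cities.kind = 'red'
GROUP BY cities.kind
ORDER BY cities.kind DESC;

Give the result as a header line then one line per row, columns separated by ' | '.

After WHERE (1 rows):
cities.kind | cities.amt | cities.rank | cities.id
red | 4 | 7 | 2
After GROUP BY (1 rows):
cities.kind | max_amt
red | 4
After ORDER BY (1 rows):
cities.kind | max_amt
red | 4

== RESULT ==
cities.kind | max_amt
red | 4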